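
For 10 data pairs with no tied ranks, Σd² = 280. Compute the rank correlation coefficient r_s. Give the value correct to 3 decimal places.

-0.697

ρ = 1 − 6Σd² / [n(n²−1)] = 1 − 6×280 / (10×99)
  = 1 − 1680/990 = 1 − 1.6970 ≈ -0.697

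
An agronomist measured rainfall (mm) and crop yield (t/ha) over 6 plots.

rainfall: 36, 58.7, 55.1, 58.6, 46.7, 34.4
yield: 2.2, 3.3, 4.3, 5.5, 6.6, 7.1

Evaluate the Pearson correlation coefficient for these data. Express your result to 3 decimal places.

-0.139

n = 6, Σx = 289.5, Σy = 29, Σx² = 14575.91, Σy² = 158.44, Σxy = 1384.6
nΣxy − ΣxΣy = 8307.6 − 8395.5 = -87.9
nΣx² − (Σx)² = 87455.46 − 83810.25 = 3645.21; nΣy² − (Σy)² = 950.64 − 841 = 109.64
r = -87.9 / √(3645.21 × 109.64) = -87.9 / 632.1873 ≈ -0.139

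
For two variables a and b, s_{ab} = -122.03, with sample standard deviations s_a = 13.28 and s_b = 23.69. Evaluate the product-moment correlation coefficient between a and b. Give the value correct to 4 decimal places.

r = Cov(a,b) / (s_a · s_b) = -122.03 / (13.28 × 23.69)
  = -122.03 / 314.6032 ≈ -0.3879

-0.3879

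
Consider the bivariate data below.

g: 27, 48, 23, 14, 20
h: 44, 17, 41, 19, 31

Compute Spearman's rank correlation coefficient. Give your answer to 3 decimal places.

0.000

Rank g: 4, 5, 3, 1, 2
Rank h: 5, 1, 4, 2, 3
d = rank(g) − rank(h): -1, 4, -1, -1, -1; Σd² = 20
ρ = 1 − 6Σd² / [n(n²−1)] = 1 − 6×20 / (5×24) = 1 − 120/120 ≈ 0.000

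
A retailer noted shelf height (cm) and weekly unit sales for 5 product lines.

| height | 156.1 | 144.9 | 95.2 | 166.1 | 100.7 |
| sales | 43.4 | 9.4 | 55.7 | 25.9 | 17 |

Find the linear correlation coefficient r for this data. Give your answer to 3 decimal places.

n = 5, Σx = 663, Σy = 151.4, Σx² = 92155.96, Σy² = 6034.22, Σxy = 19453.33
nΣxy − ΣxΣy = 97266.65 − 100378.2 = -3111.55
nΣx² − (Σx)² = 460779.8 − 439569 = 21210.8; nΣy² − (Σy)² = 30171.1 − 22921.96 = 7249.14
r = -3111.55 / √(21210.8 × 7249.14) = -3111.55 / 12400.0024 ≈ -0.251

-0.251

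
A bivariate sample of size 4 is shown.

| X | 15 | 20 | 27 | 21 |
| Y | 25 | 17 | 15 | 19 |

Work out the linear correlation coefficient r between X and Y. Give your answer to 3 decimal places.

n = 4, ΣX = 83, ΣY = 76, ΣX² = 1795, ΣY² = 1500, ΣXY = 1519
nΣXY − ΣXΣY = 6076 − 6308 = -232
nΣX² − (ΣX)² = 7180 − 6889 = 291; nΣY² − (ΣY)² = 6000 − 5776 = 224
r = -232 / √(291 × 224) = -232 / 255.3116 ≈ -0.909

-0.909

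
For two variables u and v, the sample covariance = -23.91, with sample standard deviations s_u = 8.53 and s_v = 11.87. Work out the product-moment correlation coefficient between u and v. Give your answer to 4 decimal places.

r = Cov(u,v) / (s_u · s_v) = -23.91 / (8.53 × 11.87)
  = -23.91 / 101.2511 ≈ -0.2361

-0.2361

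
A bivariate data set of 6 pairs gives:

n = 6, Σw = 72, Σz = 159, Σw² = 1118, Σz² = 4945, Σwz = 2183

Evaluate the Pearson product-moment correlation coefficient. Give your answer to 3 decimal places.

0.638

r = (nΣwz − ΣwΣz) / √[(nΣw² − (Σw)²)(nΣz² − (Σz)²)]
Numerator: 6×2183 − 72×159 = 1650
Denominator: √[(6708 − 5184)(29670 − 25281)] = √[1524 × 4389] = 2586.2784
r = 1650 / 2586.2784 ≈ 0.638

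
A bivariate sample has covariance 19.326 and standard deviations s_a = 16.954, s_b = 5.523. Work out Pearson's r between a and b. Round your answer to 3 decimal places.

r = Cov(a,b) / (s_a · s_b) = 19.326 / (16.954 × 5.523)
  = 19.326 / 93.6369 ≈ 0.206

0.206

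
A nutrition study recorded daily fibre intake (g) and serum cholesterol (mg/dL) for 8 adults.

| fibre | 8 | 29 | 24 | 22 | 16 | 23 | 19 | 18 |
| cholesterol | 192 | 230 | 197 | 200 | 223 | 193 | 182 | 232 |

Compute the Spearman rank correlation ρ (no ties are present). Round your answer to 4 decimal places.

Rank fibre: 1, 8, 7, 5, 2, 6, 4, 3
Rank cholesterol: 2, 7, 4, 5, 6, 3, 1, 8
d = rank(fibre) − rank(cholesterol): -1, 1, 3, 0, -4, 3, 3, -5; Σd² = 70
ρ = 1 − 6Σd² / [n(n²−1)] = 1 − 6×70 / (8×63) = 1 − 420/504 ≈ 0.1667

0.1667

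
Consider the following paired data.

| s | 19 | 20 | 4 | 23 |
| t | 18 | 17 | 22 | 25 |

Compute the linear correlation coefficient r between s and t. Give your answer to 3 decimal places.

-0.085

n = 4, Σs = 66, Σt = 82, Σs² = 1306, Σt² = 1722, Σst = 1345
nΣst − ΣsΣt = 5380 − 5412 = -32
nΣs² − (Σs)² = 5224 − 4356 = 868; nΣt² − (Σt)² = 6888 − 6724 = 164
r = -32 / √(868 × 164) = -32 / 377.2956 ≈ -0.085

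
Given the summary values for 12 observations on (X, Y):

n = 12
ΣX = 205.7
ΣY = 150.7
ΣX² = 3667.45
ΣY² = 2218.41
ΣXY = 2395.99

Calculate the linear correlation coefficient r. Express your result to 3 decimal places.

-0.872

r = (nΣXY − ΣXΣY) / √[(nΣX² − (ΣX)²)(nΣY² − (ΣY)²)]
Numerator: 12×2395.99 − 205.7×150.7 = -2247.11
Denominator: √[(44009.4 − 42312.49)(26620.92 − 22710.49)] = √[1696.91 × 3910.43] = 2575.9751
r = -2247.11 / 2575.9751 ≈ -0.872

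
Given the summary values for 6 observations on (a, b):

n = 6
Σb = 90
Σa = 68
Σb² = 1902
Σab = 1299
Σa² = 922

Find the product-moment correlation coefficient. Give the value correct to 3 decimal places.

r = (nΣab − ΣaΣb) / √[(nΣa² − (Σa)²)(nΣb² − (Σb)²)]
Numerator: 6×1299 − 68×90 = 1674
Denominator: √[(5532 − 4624)(11412 − 8100)] = √[908 × 3312] = 1734.1557
r = 1674 / 1734.1557 ≈ 0.965

0.965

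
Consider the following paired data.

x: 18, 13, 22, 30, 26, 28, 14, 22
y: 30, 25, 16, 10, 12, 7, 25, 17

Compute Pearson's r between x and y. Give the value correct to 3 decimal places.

n = 8, Σx = 173, Σy = 142, Σx² = 4017, Σy² = 2988, Σxy = 2749
nΣxy − ΣxΣy = 21992 − 24566 = -2574
nΣx² − (Σx)² = 32136 − 29929 = 2207; nΣy² − (Σy)² = 23904 − 20164 = 3740
r = -2574 / √(2207 × 3740) = -2574 / 2873.0089 ≈ -0.896

-0.896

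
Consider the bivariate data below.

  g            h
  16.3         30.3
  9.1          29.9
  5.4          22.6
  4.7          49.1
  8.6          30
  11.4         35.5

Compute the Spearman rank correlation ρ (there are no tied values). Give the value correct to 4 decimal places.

0.0286

Rank g: 6, 4, 2, 1, 3, 5
Rank h: 4, 2, 1, 6, 3, 5
d = rank(g) − rank(h): 2, 2, 1, -5, 0, 0; Σd² = 34
ρ = 1 − 6Σd² / [n(n²−1)] = 1 − 6×34 / (6×35) = 1 − 204/210 ≈ 0.0286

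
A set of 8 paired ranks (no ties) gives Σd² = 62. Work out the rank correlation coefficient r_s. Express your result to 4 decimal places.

ρ = 1 − 6Σd² / [n(n²−1)] = 1 − 6×62 / (8×63)
  = 1 − 372/504 = 1 − 0.73810 ≈ 0.2619

0.2619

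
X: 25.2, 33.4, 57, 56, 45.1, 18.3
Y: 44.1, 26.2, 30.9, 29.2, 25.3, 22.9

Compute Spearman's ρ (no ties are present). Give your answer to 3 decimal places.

0.371

Rank X: 2, 3, 6, 5, 4, 1
Rank Y: 6, 3, 5, 4, 2, 1
d = rank(X) − rank(Y): -4, 0, 1, 1, 2, 0; Σd² = 22
ρ = 1 − 6Σd² / [n(n²−1)] = 1 − 6×22 / (6×35) = 1 − 132/210 ≈ 0.371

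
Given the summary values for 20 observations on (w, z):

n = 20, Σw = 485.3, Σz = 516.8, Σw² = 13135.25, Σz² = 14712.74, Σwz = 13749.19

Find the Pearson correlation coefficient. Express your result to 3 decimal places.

r = (nΣwz − ΣwΣz) / √[(nΣw² − (Σw)²)(nΣz² − (Σz)²)]
Numerator: 20×13749.19 − 485.3×516.8 = 24180.76
Denominator: √[(262705 − 235516.09)(294254.8 − 267082.24)] = √[27188.91 × 27172.56] = 27180.7338
r = 24180.76 / 27180.7338 ≈ 0.890

0.890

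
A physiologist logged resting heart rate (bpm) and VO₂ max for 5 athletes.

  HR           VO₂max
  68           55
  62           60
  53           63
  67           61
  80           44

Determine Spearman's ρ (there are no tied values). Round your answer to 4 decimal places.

-0.9000

Rank HR: 4, 2, 1, 3, 5
Rank VO₂max: 2, 3, 5, 4, 1
d = rank(HR) − rank(VO₂max): 2, -1, -4, -1, 4; Σd² = 38
ρ = 1 − 6Σd² / [n(n²−1)] = 1 − 6×38 / (5×24) = 1 − 228/120 ≈ -0.9000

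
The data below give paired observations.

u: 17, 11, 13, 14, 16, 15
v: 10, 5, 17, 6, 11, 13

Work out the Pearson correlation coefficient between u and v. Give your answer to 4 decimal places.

0.2562

n = 6, Σu = 86, Σv = 62, Σu² = 1256, Σv² = 740, Σuv = 901
nΣuv − ΣuΣv = 5406 − 5332 = 74
nΣu² − (Σu)² = 7536 − 7396 = 140; nΣv² − (Σv)² = 4440 − 3844 = 596
r = 74 / √(140 × 596) = 74 / 288.8598 ≈ 0.2562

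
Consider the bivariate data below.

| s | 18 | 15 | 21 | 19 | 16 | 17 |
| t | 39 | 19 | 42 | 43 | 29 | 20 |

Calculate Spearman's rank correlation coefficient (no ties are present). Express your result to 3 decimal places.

0.886

Rank s: 4, 1, 6, 5, 2, 3
Rank t: 4, 1, 5, 6, 3, 2
d = rank(s) − rank(t): 0, 0, 1, -1, -1, 1; Σd² = 4
ρ = 1 − 6Σd² / [n(n²−1)] = 1 − 6×4 / (6×35) = 1 − 24/210 ≈ 0.886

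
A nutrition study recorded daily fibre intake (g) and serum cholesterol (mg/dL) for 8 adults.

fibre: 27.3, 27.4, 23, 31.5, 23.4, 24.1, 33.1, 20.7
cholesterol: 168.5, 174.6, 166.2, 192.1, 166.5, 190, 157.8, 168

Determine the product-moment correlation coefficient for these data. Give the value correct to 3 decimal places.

0.069

n = 8, Σx = 210.5, Σy = 1383.7, Σx² = 5669.77, Σy² = 240349.35, Σxy = 36433.72
nΣxy − ΣxΣy = 291469.76 − 291268.85 = 200.91
nΣx² − (Σx)² = 45358.16 − 44310.25 = 1047.91; nΣy² − (Σy)² = 1922794.8 − 1914625.69 = 8169.11
r = 200.91 / √(1047.91 × 8169.11) = 200.91 / 2925.8319 ≈ 0.069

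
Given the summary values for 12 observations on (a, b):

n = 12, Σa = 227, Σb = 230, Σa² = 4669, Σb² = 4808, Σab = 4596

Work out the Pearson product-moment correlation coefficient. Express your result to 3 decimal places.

r = (nΣab − ΣaΣb) / √[(nΣa² − (Σa)²)(nΣb² − (Σb)²)]
Numerator: 12×4596 − 227×230 = 2942
Denominator: √[(56028 − 51529)(57696 − 52900)] = √[4499 × 4796] = 4645.1269
r = 2942 / 4645.1269 ≈ 0.633

0.633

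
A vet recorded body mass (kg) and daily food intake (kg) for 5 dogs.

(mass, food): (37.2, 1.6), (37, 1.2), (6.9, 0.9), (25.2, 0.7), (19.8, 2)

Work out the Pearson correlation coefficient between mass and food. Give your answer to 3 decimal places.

0.223

n = 5, Σx = 126.1, Σy = 6.4, Σx² = 3827.53, Σy² = 9.3, Σxy = 167.37
nΣxy − ΣxΣy = 836.85 − 807.04 = 29.81
nΣx² − (Σx)² = 19137.65 − 15901.21 = 3236.44; nΣy² − (Σy)² = 46.5 − 40.96 = 5.54
r = 29.81 / √(3236.44 × 5.54) = 29.81 / 133.9025 ≈ 0.223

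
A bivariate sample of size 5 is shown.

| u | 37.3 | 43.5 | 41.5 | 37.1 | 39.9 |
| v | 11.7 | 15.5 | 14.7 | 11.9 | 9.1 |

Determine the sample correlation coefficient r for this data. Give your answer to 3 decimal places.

0.642

n = 5, Σu = 199.3, Σv = 62.9, Σu² = 7974.21, Σv² = 817.65, Σuv = 2525.29
nΣuv − ΣuΣv = 12626.45 − 12535.97 = 90.48
nΣu² − (Σu)² = 39871.05 − 39720.49 = 150.56; nΣv² − (Σv)² = 4088.25 − 3956.41 = 131.84
r = 90.48 / √(150.56 × 131.84) = 90.48 / 140.8894 ≈ 0.642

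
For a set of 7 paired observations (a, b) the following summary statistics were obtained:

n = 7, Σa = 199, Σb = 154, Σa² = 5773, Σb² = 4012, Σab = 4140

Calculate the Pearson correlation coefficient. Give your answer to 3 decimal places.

-0.886

r = (nΣab − ΣaΣb) / √[(nΣa² − (Σa)²)(nΣb² − (Σb)²)]
Numerator: 7×4140 − 199×154 = -1666
Denominator: √[(40411 − 39601)(28084 − 23716)] = √[810 × 4368] = 1880.9785
r = -1666 / 1880.9785 ≈ -0.886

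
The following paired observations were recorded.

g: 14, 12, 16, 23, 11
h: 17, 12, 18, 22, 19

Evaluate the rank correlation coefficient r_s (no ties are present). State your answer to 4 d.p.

0.4000

Rank g: 3, 2, 4, 5, 1
Rank h: 2, 1, 3, 5, 4
d = rank(g) − rank(h): 1, 1, 1, 0, -3; Σd² = 12
ρ = 1 − 6Σd² / [n(n²−1)] = 1 − 6×12 / (5×24) = 1 − 72/120 ≈ 0.4000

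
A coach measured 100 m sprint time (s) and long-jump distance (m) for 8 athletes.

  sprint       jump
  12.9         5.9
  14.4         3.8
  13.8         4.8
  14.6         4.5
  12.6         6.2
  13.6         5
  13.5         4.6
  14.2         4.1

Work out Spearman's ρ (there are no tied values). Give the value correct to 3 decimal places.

Rank sprint: 2, 7, 5, 8, 1, 4, 3, 6
Rank jump: 7, 1, 5, 3, 8, 6, 4, 2
d = rank(sprint) − rank(jump): -5, 6, 0, 5, -7, -2, -1, 4; Σd² = 156
ρ = 1 − 6Σd² / [n(n²−1)] = 1 − 6×156 / (8×63) = 1 − 936/504 ≈ -0.857

-0.857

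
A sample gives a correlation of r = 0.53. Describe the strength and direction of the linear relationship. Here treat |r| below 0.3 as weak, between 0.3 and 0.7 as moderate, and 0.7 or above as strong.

r = 0.53 > 0 so the relationship is positive.
|r| = 0.53, which falls in the moderate range.

moderate positive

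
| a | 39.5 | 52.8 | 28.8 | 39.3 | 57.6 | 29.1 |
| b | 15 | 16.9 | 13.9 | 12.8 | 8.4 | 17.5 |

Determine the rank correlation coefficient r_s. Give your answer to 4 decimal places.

Rank a: 4, 5, 1, 3, 6, 2
Rank b: 4, 5, 3, 2, 1, 6
d = rank(a) − rank(b): 0, 0, -2, 1, 5, -4; Σd² = 46
ρ = 1 − 6Σd² / [n(n²−1)] = 1 − 6×46 / (6×35) = 1 − 276/210 ≈ -0.3143

-0.3143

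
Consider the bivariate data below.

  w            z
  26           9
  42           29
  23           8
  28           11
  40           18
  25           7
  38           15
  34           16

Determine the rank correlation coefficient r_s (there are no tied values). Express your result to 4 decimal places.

0.9524

Rank w: 3, 8, 1, 4, 7, 2, 6, 5
Rank z: 3, 8, 2, 4, 7, 1, 5, 6
d = rank(w) − rank(z): 0, 0, -1, 0, 0, 1, 1, -1; Σd² = 4
ρ = 1 − 6Σd² / [n(n²−1)] = 1 − 6×4 / (8×63) = 1 − 24/504 ≈ 0.9524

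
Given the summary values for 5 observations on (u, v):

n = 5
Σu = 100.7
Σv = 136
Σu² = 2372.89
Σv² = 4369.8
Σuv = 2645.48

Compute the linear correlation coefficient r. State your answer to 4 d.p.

-0.1946

r = (nΣuv − ΣuΣv) / √[(nΣu² − (Σu)²)(nΣv² − (Σv)²)]
Numerator: 5×2645.48 − 100.7×136 = -467.8
Denominator: √[(11864.45 − 10140.49)(21849 − 18496)] = √[1723.96 × 3353] = 2404.2541
r = -467.8 / 2404.2541 ≈ -0.1946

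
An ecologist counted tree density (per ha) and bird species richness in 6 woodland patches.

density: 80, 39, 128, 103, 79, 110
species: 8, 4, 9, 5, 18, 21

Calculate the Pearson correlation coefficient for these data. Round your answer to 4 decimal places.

0.3257

n = 6, Σx = 539, Σy = 65, Σx² = 53255, Σy² = 951, Σxy = 6195
nΣxy − ΣxΣy = 37170 − 35035 = 2135
nΣx² − (Σx)² = 319530 − 290521 = 29009; nΣy² − (Σy)² = 5706 − 4225 = 1481
r = 2135 / √(29009 × 1481) = 2135 / 6554.5655 ≈ 0.3257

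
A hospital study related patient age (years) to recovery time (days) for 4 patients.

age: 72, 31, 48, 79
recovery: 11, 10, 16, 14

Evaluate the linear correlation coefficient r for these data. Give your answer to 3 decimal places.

0.238

n = 4, Σx = 230, Σy = 51, Σx² = 14690, Σy² = 673, Σxy = 2976
nΣxy − ΣxΣy = 11904 − 11730 = 174
nΣx² − (Σx)² = 58760 − 52900 = 5860; nΣy² − (Σy)² = 2692 − 2601 = 91
r = 174 / √(5860 × 91) = 174 / 730.2465 ≈ 0.238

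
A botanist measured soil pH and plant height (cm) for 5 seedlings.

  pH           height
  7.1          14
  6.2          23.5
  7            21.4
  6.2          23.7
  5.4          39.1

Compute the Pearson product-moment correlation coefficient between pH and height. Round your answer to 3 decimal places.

-0.924

n = 5, Σx = 31.9, Σy = 121.7, Σx² = 205.45, Σy² = 3296.71, Σxy = 752.98
nΣxy − ΣxΣy = 3764.9 − 3882.23 = -117.33
nΣx² − (Σx)² = 1027.25 − 1017.61 = 9.64; nΣy² − (Σy)² = 16483.55 − 14810.89 = 1672.66
r = -117.33 / √(9.64 × 1672.66) = -117.33 / 126.9821 ≈ -0.924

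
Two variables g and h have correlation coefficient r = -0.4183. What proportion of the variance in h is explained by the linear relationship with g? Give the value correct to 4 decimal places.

r² = (-0.4183)² = 0.1750

0.1750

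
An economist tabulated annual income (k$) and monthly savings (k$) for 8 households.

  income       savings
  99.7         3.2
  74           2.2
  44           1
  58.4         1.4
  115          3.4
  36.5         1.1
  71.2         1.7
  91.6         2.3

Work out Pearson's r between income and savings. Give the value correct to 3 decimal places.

n = 8, Σx = 590.4, Σy = 16.3, Σx² = 48779.9, Σy² = 38.99, Σxy = 1370.47
nΣxy − ΣxΣy = 10963.76 − 9623.52 = 1340.24
nΣx² − (Σx)² = 390239.2 − 348572.16 = 41667.04; nΣy² − (Σy)² = 311.92 − 265.69 = 46.23
r = 1340.24 / √(41667.04 × 46.23) = 1340.24 / 1387.9003 ≈ 0.966

0.966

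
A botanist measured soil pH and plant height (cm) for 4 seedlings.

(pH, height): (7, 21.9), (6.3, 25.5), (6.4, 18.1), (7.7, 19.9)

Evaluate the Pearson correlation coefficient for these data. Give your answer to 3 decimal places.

-0.321

n = 4, Σx = 27.4, Σy = 85.4, Σx² = 188.94, Σy² = 1853.48, Σxy = 583.02
nΣxy − ΣxΣy = 2332.08 − 2339.96 = -7.88
nΣx² − (Σx)² = 755.76 − 750.76 = 5; nΣy² − (Σy)² = 7413.92 − 7293.16 = 120.76
r = -7.88 / √(5 × 120.76) = -7.88 / 24.5723 ≈ -0.321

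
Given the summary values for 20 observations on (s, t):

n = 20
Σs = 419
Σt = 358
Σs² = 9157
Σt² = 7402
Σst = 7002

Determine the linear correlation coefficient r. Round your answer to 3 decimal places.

r = (nΣst − ΣsΣt) / √[(nΣs² − (Σs)²)(nΣt² − (Σt)²)]
Numerator: 20×7002 − 419×358 = -9962
Denominator: √[(183140 − 175561)(148040 − 128164)] = √[7579 × 19876] = 12273.5571
r = -9962 / 12273.5571 ≈ -0.812

-0.812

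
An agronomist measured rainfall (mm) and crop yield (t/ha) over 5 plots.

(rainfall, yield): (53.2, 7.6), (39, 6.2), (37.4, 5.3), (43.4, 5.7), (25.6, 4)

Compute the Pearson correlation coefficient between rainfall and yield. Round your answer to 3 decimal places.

n = 5, Σx = 198.6, Σy = 28.8, Σx² = 8288.92, Σy² = 172.78, Σxy = 1194.12
nΣxy − ΣxΣy = 5970.6 − 5719.68 = 250.92
nΣx² − (Σx)² = 41444.6 − 39441.96 = 2002.64; nΣy² − (Σy)² = 863.9 − 829.44 = 34.46
r = 250.92 / √(2002.64 × 34.46) = 250.92 / 262.6994 ≈ 0.955

0.955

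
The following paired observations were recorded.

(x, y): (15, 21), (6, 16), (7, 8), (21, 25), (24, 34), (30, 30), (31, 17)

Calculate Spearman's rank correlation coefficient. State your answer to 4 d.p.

Rank x: 3, 1, 2, 4, 5, 6, 7
Rank y: 4, 2, 1, 5, 7, 6, 3
d = rank(x) − rank(y): -1, -1, 1, -1, -2, 0, 4; Σd² = 24
ρ = 1 − 6Σd² / [n(n²−1)] = 1 − 6×24 / (7×48) = 1 − 144/336 ≈ 0.5714

0.5714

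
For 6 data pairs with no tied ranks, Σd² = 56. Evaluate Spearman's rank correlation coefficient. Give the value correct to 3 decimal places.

-0.600

ρ = 1 − 6Σd² / [n(n²−1)] = 1 − 6×56 / (6×35)
  = 1 − 336/210 = 1 − 1.6000 ≈ -0.600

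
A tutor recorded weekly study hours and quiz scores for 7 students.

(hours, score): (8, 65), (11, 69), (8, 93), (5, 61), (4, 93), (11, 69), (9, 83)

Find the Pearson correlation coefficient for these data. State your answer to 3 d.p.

n = 7, Σx = 56, Σy = 533, Σx² = 492, Σy² = 41655, Σxy = 4206
nΣxy − ΣxΣy = 29442 − 29848 = -406
nΣx² − (Σx)² = 3444 − 3136 = 308; nΣy² − (Σy)² = 291585 − 284089 = 7496
r = -406 / √(308 × 7496) = -406 / 1519.4631 ≈ -0.267

-0.267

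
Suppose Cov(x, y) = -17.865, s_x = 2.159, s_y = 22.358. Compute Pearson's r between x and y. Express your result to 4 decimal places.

-0.3701

r = Cov(x,y) / (s_x · s_y) = -17.865 / (2.159 × 22.358)
  = -17.865 / 48.2709 ≈ -0.3701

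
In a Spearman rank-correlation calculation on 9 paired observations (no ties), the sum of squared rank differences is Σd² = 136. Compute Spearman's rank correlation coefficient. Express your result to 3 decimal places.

ρ = 1 − 6Σd² / [n(n²−1)] = 1 − 6×136 / (9×80)
  = 1 − 816/720 = 1 − 1.1333 ≈ -0.133

-0.133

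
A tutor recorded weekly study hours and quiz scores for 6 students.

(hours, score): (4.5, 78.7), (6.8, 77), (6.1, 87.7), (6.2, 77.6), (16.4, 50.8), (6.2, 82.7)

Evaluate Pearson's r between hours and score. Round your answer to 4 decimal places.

-0.9332

n = 6, Σx = 46.2, Σy = 454.5, Σx² = 449.54, Σy² = 35255.67, Σxy = 3239.7
nΣxy − ΣxΣy = 19438.2 − 20997.9 = -1559.7
nΣx² − (Σx)² = 2697.24 − 2134.44 = 562.8; nΣy² − (Σy)² = 211534.02 − 206570.25 = 4963.77
r = -1559.7 / √(562.8 × 4963.77) = -1559.7 / 1671.4095 ≈ -0.9332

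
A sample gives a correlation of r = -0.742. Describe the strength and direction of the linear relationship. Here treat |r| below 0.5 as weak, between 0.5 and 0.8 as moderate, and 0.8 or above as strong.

r = -0.742 < 0 so the relationship is negative.
|r| = 0.742, which falls in the moderate range.

moderate negative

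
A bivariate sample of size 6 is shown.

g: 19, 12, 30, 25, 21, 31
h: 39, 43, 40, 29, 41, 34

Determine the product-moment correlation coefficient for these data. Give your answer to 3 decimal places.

n = 6, Σg = 138, Σh = 226, Σg² = 3432, Σh² = 8648, Σgh = 5097
nΣgh − ΣgΣh = 30582 − 31188 = -606
nΣg² − (Σg)² = 20592 − 19044 = 1548; nΣh² − (Σh)² = 51888 − 51076 = 812
r = -606 / √(1548 × 812) = -606 / 1121.1494 ≈ -0.541

-0.541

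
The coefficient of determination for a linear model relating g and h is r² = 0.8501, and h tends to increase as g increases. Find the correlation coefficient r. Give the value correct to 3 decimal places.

0.922

|r| = √0.8501 = 0.922
The association is positive, so r = 0.922.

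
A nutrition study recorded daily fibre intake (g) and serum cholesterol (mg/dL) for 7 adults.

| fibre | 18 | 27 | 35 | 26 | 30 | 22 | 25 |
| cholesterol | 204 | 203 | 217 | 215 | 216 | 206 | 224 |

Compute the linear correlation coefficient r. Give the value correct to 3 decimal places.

0.494

n = 7, Σx = 183, Σy = 1485, Σx² = 4963, Σy² = 315407, Σxy = 38950
nΣxy − ΣxΣy = 272650 − 271755 = 895
nΣx² − (Σx)² = 34741 − 33489 = 1252; nΣy² − (Σy)² = 2207849 − 2205225 = 2624
r = 895 / √(1252 × 2624) = 895 / 1812.5253 ≈ 0.494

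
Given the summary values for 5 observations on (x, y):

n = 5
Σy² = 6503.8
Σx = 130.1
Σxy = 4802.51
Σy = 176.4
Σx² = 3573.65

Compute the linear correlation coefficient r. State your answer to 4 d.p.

0.9248

r = (nΣxy − ΣxΣy) / √[(nΣx² − (Σx)²)(nΣy² − (Σy)²)]
Numerator: 5×4802.51 − 130.1×176.4 = 1062.91
Denominator: √[(17868.25 − 16926.01)(32519 − 31116.96)] = √[942.24 × 1402.04] = 1149.3729
r = 1062.91 / 1149.3729 ≈ 0.9248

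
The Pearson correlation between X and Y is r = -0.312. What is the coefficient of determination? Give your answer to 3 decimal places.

r² = (-0.312)² = 0.097

0.097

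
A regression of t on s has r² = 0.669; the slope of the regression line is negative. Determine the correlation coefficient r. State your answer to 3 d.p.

|r| = √0.669 = 0.818
The association is negative, so r = −0.818.

-0.818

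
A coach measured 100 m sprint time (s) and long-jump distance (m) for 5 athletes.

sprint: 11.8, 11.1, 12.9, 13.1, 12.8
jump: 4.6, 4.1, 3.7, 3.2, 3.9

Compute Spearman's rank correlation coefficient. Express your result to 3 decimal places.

-0.900

Rank sprint: 2, 1, 4, 5, 3
Rank jump: 5, 4, 2, 1, 3
d = rank(sprint) − rank(jump): -3, -3, 2, 4, 0; Σd² = 38
ρ = 1 − 6Σd² / [n(n²−1)] = 1 − 6×38 / (5×24) = 1 − 228/120 ≈ -0.900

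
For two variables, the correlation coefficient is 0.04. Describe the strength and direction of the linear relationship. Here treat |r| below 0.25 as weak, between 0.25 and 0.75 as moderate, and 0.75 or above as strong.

r = 0.04 > 0 so the relationship is positive.
|r| = 0.04, which falls in the weak range.

weak positive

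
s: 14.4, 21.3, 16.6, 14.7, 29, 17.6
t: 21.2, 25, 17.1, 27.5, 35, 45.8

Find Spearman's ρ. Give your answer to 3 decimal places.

Rank s: 1, 5, 3, 2, 6, 4
Rank t: 2, 3, 1, 4, 5, 6
d = rank(s) − rank(t): -1, 2, 2, -2, 1, -2; Σd² = 18
ρ = 1 − 6Σd² / [n(n²−1)] = 1 − 6×18 / (6×35) = 1 − 108/210 ≈ 0.486

0.486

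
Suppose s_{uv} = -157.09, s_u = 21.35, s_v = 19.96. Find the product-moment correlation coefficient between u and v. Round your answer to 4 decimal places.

-0.3686

r = Cov(u,v) / (s_u · s_v) = -157.09 / (21.35 × 19.96)
  = -157.09 / 426.1460 ≈ -0.3686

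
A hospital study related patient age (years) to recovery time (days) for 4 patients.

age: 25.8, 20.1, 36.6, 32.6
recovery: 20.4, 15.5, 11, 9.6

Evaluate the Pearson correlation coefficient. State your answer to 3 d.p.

n = 4, Σx = 115.1, Σy = 56.5, Σx² = 3471.97, Σy² = 869.57, Σxy = 1553.43
nΣxy − ΣxΣy = 6213.72 − 6503.15 = -289.43
nΣx² − (Σx)² = 13887.88 − 13248.01 = 639.87; nΣy² − (Σy)² = 3478.28 − 3192.25 = 286.03
r = -289.43 / √(639.87 × 286.03) = -289.43 / 427.8107 ≈ -0.677

-0.677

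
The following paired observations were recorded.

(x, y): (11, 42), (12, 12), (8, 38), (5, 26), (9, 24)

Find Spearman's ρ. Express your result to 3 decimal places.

-0.300

Rank x: 4, 5, 2, 1, 3
Rank y: 5, 1, 4, 3, 2
d = rank(x) − rank(y): -1, 4, -2, -2, 1; Σd² = 26
ρ = 1 − 6Σd² / [n(n²−1)] = 1 − 6×26 / (5×24) = 1 − 156/120 ≈ -0.300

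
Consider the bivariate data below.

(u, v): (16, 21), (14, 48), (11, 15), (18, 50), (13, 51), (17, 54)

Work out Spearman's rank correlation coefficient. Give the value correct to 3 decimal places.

Rank u: 4, 3, 1, 6, 2, 5
Rank v: 2, 3, 1, 4, 5, 6
d = rank(u) − rank(v): 2, 0, 0, 2, -3, -1; Σd² = 18
ρ = 1 − 6Σd² / [n(n²−1)] = 1 − 6×18 / (6×35) = 1 − 108/210 ≈ 0.486

0.486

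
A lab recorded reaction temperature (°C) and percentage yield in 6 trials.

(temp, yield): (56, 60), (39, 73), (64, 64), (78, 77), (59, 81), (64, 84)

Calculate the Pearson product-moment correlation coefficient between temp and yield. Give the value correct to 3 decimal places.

0.205

n = 6, Σx = 360, Σy = 439, Σx² = 22414, Σy² = 32571, Σxy = 26464
nΣxy − ΣxΣy = 158784 − 158040 = 744
nΣx² − (Σx)² = 134484 − 129600 = 4884; nΣy² − (Σy)² = 195426 − 192721 = 2705
r = 744 / √(4884 × 2705) = 744 / 3634.7242 ≈ 0.205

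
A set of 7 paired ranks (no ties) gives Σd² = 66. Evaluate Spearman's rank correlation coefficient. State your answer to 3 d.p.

-0.179

ρ = 1 − 6Σd² / [n(n²−1)] = 1 − 6×66 / (7×48)
  = 1 − 396/336 = 1 − 1.1786 ≈ -0.179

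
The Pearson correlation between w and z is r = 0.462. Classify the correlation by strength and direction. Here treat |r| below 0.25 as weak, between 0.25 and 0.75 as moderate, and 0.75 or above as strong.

moderate positive

r = 0.462 > 0 so the relationship is positive.
|r| = 0.462, which falls in the moderate range.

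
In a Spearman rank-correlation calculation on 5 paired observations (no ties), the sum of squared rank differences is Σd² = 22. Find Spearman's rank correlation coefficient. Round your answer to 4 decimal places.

ρ = 1 − 6Σd² / [n(n²−1)] = 1 − 6×22 / (5×24)
  = 1 − 132/120 = 1 − 1.10000 ≈ -0.1000

-0.1000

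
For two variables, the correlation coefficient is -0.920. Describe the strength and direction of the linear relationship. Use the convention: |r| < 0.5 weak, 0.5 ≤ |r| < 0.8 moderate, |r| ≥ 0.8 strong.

r = -0.920 < 0 so the relationship is negative.
|r| = 0.920, which falls in the strong range.

strong negative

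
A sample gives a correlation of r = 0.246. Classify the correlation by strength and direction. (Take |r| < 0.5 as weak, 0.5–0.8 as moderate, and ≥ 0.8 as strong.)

weak positive

r = 0.246 > 0 so the relationship is positive.
|r| = 0.246, which falls in the weak range.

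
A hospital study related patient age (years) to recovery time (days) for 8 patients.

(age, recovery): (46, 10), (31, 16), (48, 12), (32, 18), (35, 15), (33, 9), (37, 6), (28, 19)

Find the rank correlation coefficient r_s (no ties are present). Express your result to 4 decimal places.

Rank age: 7, 2, 8, 3, 5, 4, 6, 1
Rank recovery: 3, 6, 4, 7, 5, 2, 1, 8
d = rank(age) − rank(recovery): 4, -4, 4, -4, 0, 2, 5, -7; Σd² = 142
ρ = 1 − 6Σd² / [n(n²−1)] = 1 − 6×142 / (8×63) = 1 − 852/504 ≈ -0.6905

-0.6905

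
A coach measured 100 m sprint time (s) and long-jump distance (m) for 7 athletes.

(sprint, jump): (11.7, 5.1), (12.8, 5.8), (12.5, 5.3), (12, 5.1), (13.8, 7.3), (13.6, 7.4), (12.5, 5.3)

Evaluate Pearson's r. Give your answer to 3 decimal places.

n = 7, Σx = 88.9, Σy = 41.3, Σx² = 1132.63, Σy² = 249.89, Σxy = 528.99
nΣxy − ΣxΣy = 3702.93 − 3671.57 = 31.36
nΣx² − (Σx)² = 7928.41 − 7903.21 = 25.2; nΣy² − (Σy)² = 1749.23 − 1705.69 = 43.54
r = 31.36 / √(25.2 × 43.54) = 31.36 / 33.1241 ≈ 0.947

0.947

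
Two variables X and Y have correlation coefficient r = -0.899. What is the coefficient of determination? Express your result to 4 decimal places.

r² = (-0.899)² = 0.8082

0.8082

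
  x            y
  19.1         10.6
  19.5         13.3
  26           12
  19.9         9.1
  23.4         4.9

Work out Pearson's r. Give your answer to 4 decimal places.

n = 5, Σx = 107.9, Σy = 49.9, Σx² = 2364.63, Σy² = 540.07, Σxy = 1069.56
nΣxy − ΣxΣy = 5347.8 − 5384.21 = -36.41
nΣx² − (Σx)² = 11823.15 − 11642.41 = 180.74; nΣy² − (Σy)² = 2700.35 − 2490.01 = 210.34
r = -36.41 / √(180.74 × 210.34) = -36.41 / 194.9791 ≈ -0.1867

-0.1867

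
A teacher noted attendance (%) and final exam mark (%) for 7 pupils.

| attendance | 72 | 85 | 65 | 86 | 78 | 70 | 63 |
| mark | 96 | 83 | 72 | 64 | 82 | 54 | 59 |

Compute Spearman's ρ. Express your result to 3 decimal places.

Rank attendance: 4, 6, 2, 7, 5, 3, 1
Rank mark: 7, 6, 4, 3, 5, 1, 2
d = rank(attendance) − rank(mark): -3, 0, -2, 4, 0, 2, -1; Σd² = 34
ρ = 1 − 6Σd² / [n(n²−1)] = 1 − 6×34 / (7×48) = 1 − 204/336 ≈ 0.393

0.393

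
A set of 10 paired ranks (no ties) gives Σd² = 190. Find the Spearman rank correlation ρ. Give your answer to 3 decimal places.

-0.152

ρ = 1 − 6Σd² / [n(n²−1)] = 1 − 6×190 / (10×99)
  = 1 − 1140/990 = 1 − 1.1515 ≈ -0.152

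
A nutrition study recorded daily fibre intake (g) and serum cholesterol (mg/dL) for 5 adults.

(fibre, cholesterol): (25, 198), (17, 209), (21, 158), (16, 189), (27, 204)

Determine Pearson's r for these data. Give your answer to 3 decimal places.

0.111

n = 5, Σx = 106, Σy = 958, Σx² = 2340, Σy² = 185186, Σxy = 20353
nΣxy − ΣxΣy = 101765 − 101548 = 217
nΣx² − (Σx)² = 11700 − 11236 = 464; nΣy² − (Σy)² = 925930 − 917764 = 8166
r = 217 / √(464 × 8166) = 217 / 1946.5415 ≈ 0.111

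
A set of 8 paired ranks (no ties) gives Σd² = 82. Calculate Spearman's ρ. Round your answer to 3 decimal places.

ρ = 1 − 6Σd² / [n(n²−1)] = 1 − 6×82 / (8×63)
  = 1 − 492/504 = 1 − 0.9762 ≈ 0.024

0.024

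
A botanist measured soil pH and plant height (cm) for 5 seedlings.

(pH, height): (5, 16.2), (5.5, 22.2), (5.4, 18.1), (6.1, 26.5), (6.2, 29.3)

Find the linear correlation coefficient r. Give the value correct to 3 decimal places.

0.972

n = 5, Σx = 28.2, Σy = 112.3, Σx² = 160.06, Σy² = 2643.63, Σxy = 644.15
nΣxy − ΣxΣy = 3220.75 − 3166.86 = 53.89
nΣx² − (Σx)² = 800.3 − 795.24 = 5.06; nΣy² − (Σy)² = 13218.15 − 12611.29 = 606.86
r = 53.89 / √(5.06 × 606.86) = 53.89 / 55.4140 ≈ 0.972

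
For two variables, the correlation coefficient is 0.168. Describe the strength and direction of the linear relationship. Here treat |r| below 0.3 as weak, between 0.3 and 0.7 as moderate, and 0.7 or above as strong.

r = 0.168 > 0 so the relationship is positive.
|r| = 0.168, which falls in the weak range.

weak positive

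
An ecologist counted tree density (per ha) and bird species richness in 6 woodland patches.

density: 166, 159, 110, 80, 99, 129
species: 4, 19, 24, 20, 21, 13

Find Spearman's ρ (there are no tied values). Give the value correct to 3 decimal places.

-0.714

Rank density: 6, 5, 3, 1, 2, 4
Rank species: 1, 3, 6, 4, 5, 2
d = rank(density) − rank(species): 5, 2, -3, -3, -3, 2; Σd² = 60
ρ = 1 − 6Σd² / [n(n²−1)] = 1 − 6×60 / (6×35) = 1 − 360/210 ≈ -0.714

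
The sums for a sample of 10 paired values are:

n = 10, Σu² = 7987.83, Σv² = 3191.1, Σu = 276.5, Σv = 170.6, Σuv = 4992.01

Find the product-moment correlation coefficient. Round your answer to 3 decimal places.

0.887

r = (nΣuv − ΣuΣv) / √[(nΣu² − (Σu)²)(nΣv² − (Σv)²)]
Numerator: 10×4992.01 − 276.5×170.6 = 2749.2
Denominator: √[(79878.3 − 76452.25)(31911 − 29104.36)] = √[3426.05 × 2806.64] = 3100.9174
r = 2749.2 / 3100.9174 ≈ 0.887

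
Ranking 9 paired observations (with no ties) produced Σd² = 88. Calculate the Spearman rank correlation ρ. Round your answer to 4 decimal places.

ρ = 1 − 6Σd² / [n(n²−1)] = 1 − 6×88 / (9×80)
  = 1 − 528/720 = 1 − 0.73333 ≈ 0.2667

0.2667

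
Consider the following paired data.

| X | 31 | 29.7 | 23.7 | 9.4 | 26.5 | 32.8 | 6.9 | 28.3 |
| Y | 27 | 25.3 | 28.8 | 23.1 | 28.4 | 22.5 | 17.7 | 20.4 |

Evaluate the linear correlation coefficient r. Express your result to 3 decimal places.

n = 8, ΣX = 188.3, ΣY = 193.2, ΣX² = 5119.73, ΣY² = 4774.4, ΣXY = 4678.16
nΣXY − ΣXΣY = 37425.28 − 36379.56 = 1045.72
nΣX² − (ΣX)² = 40957.84 − 35456.89 = 5500.95; nΣY² − (ΣY)² = 38195.2 − 37326.24 = 868.96
r = 1045.72 / √(5500.95 × 868.96) = 1045.72 / 2186.3452 ≈ 0.478

0.478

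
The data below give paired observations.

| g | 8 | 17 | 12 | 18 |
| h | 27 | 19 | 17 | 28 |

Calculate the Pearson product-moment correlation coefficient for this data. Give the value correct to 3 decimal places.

n = 4, Σg = 55, Σh = 91, Σg² = 821, Σh² = 2163, Σgh = 1247
nΣgh − ΣgΣh = 4988 − 5005 = -17
nΣg² − (Σg)² = 3284 − 3025 = 259; nΣh² − (Σh)² = 8652 − 8281 = 371
r = -17 / √(259 × 371) = -17 / 309.9823 ≈ -0.055

-0.055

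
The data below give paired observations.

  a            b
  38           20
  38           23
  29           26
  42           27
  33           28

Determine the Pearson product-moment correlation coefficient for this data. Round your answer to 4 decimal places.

n = 5, Σa = 180, Σb = 124, Σa² = 6582, Σb² = 3118, Σab = 4446
nΣab − ΣaΣb = 22230 − 22320 = -90
nΣa² − (Σa)² = 32910 − 32400 = 510; nΣb² − (Σb)² = 15590 − 15376 = 214
r = -90 / √(510 × 214) = -90 / 330.3634 ≈ -0.2724

-0.2724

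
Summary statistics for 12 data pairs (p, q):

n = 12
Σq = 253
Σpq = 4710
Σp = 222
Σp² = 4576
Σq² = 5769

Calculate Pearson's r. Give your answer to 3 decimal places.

r = (nΣpq − ΣpΣq) / √[(nΣp² − (Σp)²)(nΣq² − (Σq)²)]
Numerator: 12×4710 − 222×253 = 354
Denominator: √[(54912 − 49284)(69228 − 64009)] = √[5628 × 5219] = 5419.6432
r = 354 / 5419.6432 ≈ 0.065

0.065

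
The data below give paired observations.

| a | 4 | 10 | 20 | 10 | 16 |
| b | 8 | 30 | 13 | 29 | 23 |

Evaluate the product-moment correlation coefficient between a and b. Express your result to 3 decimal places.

n = 5, Σa = 60, Σb = 103, Σa² = 872, Σb² = 2503, Σab = 1250
nΣab − ΣaΣb = 6250 − 6180 = 70
nΣa² − (Σa)² = 4360 − 3600 = 760; nΣb² − (Σb)² = 12515 − 10609 = 1906
r = 70 / √(760 × 1906) = 70 / 1203.5614 ≈ 0.058

0.058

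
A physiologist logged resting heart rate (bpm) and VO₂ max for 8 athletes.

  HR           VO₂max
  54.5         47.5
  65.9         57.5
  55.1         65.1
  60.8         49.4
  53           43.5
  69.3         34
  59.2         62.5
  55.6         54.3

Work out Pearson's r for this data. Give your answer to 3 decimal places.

-0.326

n = 8, Σx = 473.4, Σy = 413.8, Σx² = 28253.2, Σy² = 22143.86, Σxy = 24349.31
nΣxy − ΣxΣy = 194794.48 − 195892.92 = -1098.44
nΣx² − (Σx)² = 226025.6 − 224107.56 = 1918.04; nΣy² − (Σy)² = 177150.88 − 171230.44 = 5920.44
r = -1098.44 / √(1918.04 × 5920.44) = -1098.44 / 3369.8132 ≈ -0.326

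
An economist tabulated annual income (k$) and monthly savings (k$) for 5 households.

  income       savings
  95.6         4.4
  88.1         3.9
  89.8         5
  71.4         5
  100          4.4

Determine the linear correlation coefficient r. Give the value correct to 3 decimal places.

n = 5, Σx = 444.9, Σy = 22.7, Σx² = 40062.97, Σy² = 103.93, Σxy = 2010.23
nΣxy − ΣxΣy = 10051.15 − 10099.23 = -48.08
nΣx² − (Σx)² = 200314.85 − 197936.01 = 2378.84; nΣy² − (Σy)² = 519.65 − 515.29 = 4.36
r = -48.08 / √(2378.84 × 4.36) = -48.08 / 101.8418 ≈ -0.472

-0.472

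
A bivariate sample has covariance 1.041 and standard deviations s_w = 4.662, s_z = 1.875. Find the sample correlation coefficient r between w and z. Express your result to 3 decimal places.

0.119

r = Cov(w,z) / (s_w · s_z) = 1.041 / (4.662 × 1.875)
  = 1.041 / 8.7412 ≈ 0.119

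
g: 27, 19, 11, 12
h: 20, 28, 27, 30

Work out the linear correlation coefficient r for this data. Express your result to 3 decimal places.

-0.851

n = 4, Σg = 69, Σh = 105, Σg² = 1355, Σh² = 2813, Σgh = 1729
nΣgh − ΣgΣh = 6916 − 7245 = -329
nΣg² − (Σg)² = 5420 − 4761 = 659; nΣh² − (Σh)² = 11252 − 11025 = 227
r = -329 / √(659 × 227) = -329 / 386.7725 ≈ -0.851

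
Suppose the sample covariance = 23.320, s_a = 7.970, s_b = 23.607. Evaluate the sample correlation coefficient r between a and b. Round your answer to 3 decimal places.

r = Cov(a,b) / (s_a · s_b) = 23.320 / (7.970 × 23.607)
  = 23.320 / 188.1478 ≈ 0.124

0.124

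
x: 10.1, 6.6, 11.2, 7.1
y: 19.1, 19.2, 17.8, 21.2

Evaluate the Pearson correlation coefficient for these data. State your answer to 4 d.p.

-0.7252

n = 4, Σx = 35, Σy = 77.3, Σx² = 321.42, Σy² = 1499.73, Σxy = 669.51
nΣxy − ΣxΣy = 2678.04 − 2705.5 = -27.46
nΣx² − (Σx)² = 1285.68 − 1225 = 60.68; nΣy² − (Σy)² = 5998.92 − 5975.29 = 23.63
r = -27.46 / √(60.68 × 23.63) = -27.46 / 37.8665 ≈ -0.7252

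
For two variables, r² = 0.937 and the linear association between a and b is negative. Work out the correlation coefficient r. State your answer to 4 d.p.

-0.9680

|r| = √0.937 = 0.9680
The association is negative, so r = −0.9680.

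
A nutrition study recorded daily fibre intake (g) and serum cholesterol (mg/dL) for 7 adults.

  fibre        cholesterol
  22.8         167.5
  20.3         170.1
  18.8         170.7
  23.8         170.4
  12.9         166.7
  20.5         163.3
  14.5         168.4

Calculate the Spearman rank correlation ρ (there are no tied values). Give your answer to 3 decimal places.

0.143

Rank fibre: 6, 4, 3, 7, 1, 5, 2
Rank cholesterol: 3, 5, 7, 6, 2, 1, 4
d = rank(fibre) − rank(cholesterol): 3, -1, -4, 1, -1, 4, -2; Σd² = 48
ρ = 1 − 6Σd² / [n(n²−1)] = 1 − 6×48 / (7×48) = 1 − 288/336 ≈ 0.143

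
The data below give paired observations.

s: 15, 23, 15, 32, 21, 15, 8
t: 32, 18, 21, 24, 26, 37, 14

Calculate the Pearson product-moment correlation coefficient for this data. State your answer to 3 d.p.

n = 7, Σs = 129, Σt = 172, Σs² = 2733, Σt² = 4606, Σst = 3190
nΣst − ΣsΣt = 22330 − 22188 = 142
nΣs² − (Σs)² = 19131 − 16641 = 2490; nΣt² − (Σt)² = 32242 − 29584 = 2658
r = 142 / √(2490 × 2658) = 142 / 2572.6290 ≈ 0.055

0.055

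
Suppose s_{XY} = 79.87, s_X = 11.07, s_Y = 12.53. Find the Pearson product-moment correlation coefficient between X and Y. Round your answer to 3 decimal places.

r = Cov(X,Y) / (s_X · s_Y) = 79.87 / (11.07 × 12.53)
  = 79.87 / 138.7071 ≈ 0.576

0.576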